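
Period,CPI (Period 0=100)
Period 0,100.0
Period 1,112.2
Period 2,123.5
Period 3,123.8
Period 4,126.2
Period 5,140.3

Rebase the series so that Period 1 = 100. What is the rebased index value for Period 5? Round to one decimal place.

Rebased(Period 5) = 140.3 / 112.2 × 100 = 125.0446

125.0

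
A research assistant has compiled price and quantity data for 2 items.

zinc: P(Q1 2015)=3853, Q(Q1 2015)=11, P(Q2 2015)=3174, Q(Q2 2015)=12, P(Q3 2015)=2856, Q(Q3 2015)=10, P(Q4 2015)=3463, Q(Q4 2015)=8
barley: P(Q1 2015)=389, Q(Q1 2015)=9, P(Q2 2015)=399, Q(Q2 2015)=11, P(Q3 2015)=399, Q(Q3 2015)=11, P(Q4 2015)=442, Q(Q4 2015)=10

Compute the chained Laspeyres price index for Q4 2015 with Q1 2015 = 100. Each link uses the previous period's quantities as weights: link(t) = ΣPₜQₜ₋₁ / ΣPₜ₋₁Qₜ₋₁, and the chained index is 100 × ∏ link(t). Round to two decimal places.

Link Q1 2015→Q2 2015:
ΣP(Q2 2015)Q(Q1 2015) = 3174×11 + 399×9 = 34914 + 3591 = 38505
ΣP(Q1 2015)Q(Q1 2015) = 3853×11 + 389×9 = 42383 + 3501 = 45884
link = 38505/45884 = 0.839181
Link Q2 2015→Q3 2015:
ΣP(Q3 2015)Q(Q2 2015) = 2856×12 + 399×11 = 34272 + 4389 = 38661
ΣP(Q2 2015)Q(Q2 2015) = 3174×12 + 399×11 = 38088 + 4389 = 42477
link = 38661/42477 = 0.910163
Link Q3 2015→Q4 2015:
ΣP(Q4 2015)Q(Q3 2015) = 3463×10 + 442×11 = 34630 + 4862 = 39492
ΣP(Q3 2015)Q(Q3 2015) = 2856×10 + 399×11 = 28560 + 4389 = 32949
link = 39492/32949 = 1.198580
Chained index = 100 × 0.839181 × 0.910163 × 1.198580 = 91.5466

91.55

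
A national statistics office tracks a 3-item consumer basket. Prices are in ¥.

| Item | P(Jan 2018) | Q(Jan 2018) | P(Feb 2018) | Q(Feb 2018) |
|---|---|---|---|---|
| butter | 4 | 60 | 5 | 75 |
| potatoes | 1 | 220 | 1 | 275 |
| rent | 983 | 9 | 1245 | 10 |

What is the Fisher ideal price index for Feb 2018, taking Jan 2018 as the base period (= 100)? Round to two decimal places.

Laspeyres component (base-period weights):
ΣP(Feb 2018)Q(Jan 2018) = 5×60 + 1×220 + 1245×9 = 300 + 220 + 11205 = 11725
ΣP(Jan 2018)Q(Jan 2018) = 4×60 + 1×220 + 983×9 = 240 + 220 + 8847 = 9307
L = 11725 / 9307 × 100 = 125.9804
Paasche component (current-period weights):
ΣP(Feb 2018)Q(Feb 2018) = 5×75 + 1×275 + 1245×10 = 375 + 275 + 12450 = 13100
ΣP(Jan 2018)Q(Feb 2018) = 4×75 + 1×275 + 983×10 = 300 + 275 + 9830 = 10405
P = 13100 / 10405 × 100 = 125.9010
Fisher = √(L × P) = √(125.9804 × 125.9010) = 125.9407

125.94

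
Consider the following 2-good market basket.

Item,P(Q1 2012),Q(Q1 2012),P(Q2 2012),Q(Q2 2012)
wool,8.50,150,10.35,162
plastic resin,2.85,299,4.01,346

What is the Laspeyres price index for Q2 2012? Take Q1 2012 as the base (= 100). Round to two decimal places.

Laspeyres price index uses base-period quantities as weights.
ΣP(Q2 2012)·Q(Q1 2012) = 10.35×150 + 4.01×299 = 1552.5 + 1198.99 = 2751.49
ΣP(Q1 2012)·Q(Q1 2012) = 8.50×150 + 2.85×299 = 1275 + 852.15 = 2127.15
Index = 2751.49 / 2127.15 × 100 = 129.3510

129.35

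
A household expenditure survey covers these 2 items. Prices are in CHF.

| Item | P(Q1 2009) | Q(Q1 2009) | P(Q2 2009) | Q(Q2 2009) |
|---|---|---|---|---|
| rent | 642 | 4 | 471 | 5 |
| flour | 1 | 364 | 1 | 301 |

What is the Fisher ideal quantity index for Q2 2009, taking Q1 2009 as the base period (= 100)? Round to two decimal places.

118.95

Laspeyres component (base-period weights):
ΣP(Q1 2009)Q(Q2 2009) = 642×5 + 1×301 = 3210 + 301 = 3511
ΣP(Q1 2009)Q(Q1 2009) = 642×4 + 1×364 = 2568 + 364 = 2932
L = 3511 / 2932 × 100 = 119.7476
Paasche component (current-period weights):
ΣP(Q2 2009)Q(Q2 2009) = 471×5 + 1×301 = 2355 + 301 = 2656
ΣP(Q2 2009)Q(Q1 2009) = 471×4 + 1×364 = 1884 + 364 = 2248
P = 2656 / 2248 × 100 = 118.1495
Fisher = √(L × P) = √(119.7476 × 118.1495) = 118.9459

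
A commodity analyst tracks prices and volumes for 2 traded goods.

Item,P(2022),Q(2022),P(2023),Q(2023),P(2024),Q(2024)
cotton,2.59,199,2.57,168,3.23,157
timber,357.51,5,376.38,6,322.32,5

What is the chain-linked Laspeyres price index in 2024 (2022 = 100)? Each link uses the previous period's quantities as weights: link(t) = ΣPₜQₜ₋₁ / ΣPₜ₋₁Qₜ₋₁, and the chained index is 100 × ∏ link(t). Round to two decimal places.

95.68

Link 2022→2023:
ΣP(2023)Q(2022) = 2.57×199 + 376.38×5 = 511.43 + 1881.9 = 2393.33
ΣP(2022)Q(2022) = 2.59×199 + 357.51×5 = 515.41 + 1787.55 = 2302.96
link = 2393.33/2302.96 = 1.039241
Link 2023→2024:
ΣP(2024)Q(2023) = 3.23×168 + 322.32×6 = 542.64 + 1933.92 = 2476.56
ΣP(2023)Q(2023) = 2.57×168 + 376.38×6 = 431.76 + 2258.28 = 2690.04
link = 2476.56/2690.04 = 0.920641
Chained index = 100 × 1.039241 × 0.920641 = 95.6767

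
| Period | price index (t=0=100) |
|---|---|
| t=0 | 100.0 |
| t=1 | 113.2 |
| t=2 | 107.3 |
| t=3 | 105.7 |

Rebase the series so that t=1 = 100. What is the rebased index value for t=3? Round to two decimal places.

93.37

Rebased(t=3) = 105.7 / 113.2 × 100 = 93.3746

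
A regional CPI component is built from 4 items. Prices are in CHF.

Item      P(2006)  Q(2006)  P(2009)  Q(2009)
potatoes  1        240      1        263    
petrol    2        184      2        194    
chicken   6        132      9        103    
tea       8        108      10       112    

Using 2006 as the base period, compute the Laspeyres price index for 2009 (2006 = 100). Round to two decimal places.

Laspeyres price index uses base-period quantities as weights.
ΣP(2009)·Q(2006) = 1×240 + 2×184 + 9×132 + 10×108 = 240 + 368 + 1188 + 1080 = 2876
ΣP(2006)·Q(2006) = 1×240 + 2×184 + 6×132 + 8×108 = 240 + 368 + 792 + 864 = 2264
Index = 2876 / 2264 × 100 = 127.0318

127.03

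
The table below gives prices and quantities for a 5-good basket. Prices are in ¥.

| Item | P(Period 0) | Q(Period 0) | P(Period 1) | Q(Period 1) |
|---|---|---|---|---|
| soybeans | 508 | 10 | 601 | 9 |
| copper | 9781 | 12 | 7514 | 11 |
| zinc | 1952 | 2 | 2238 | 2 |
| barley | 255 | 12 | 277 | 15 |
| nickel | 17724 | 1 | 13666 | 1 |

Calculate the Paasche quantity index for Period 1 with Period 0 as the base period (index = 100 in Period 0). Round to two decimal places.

93.81

Paasche quantity index uses current-period prices as weights.
ΣP(Period 1)·Q(Period 1) = 601×9 + 7514×11 + 2238×2 + 277×15 + 13666×1 = 5409 + 82654 + 4476 + 4155 + 13666 = 110360
ΣP(Period 1)·Q(Period 0) = 601×10 + 7514×12 + 2238×2 + 277×12 + 13666×1 = 6010 + 90168 + 4476 + 3324 + 13666 = 117644
Index = 110360 / 117644 × 100 = 93.8084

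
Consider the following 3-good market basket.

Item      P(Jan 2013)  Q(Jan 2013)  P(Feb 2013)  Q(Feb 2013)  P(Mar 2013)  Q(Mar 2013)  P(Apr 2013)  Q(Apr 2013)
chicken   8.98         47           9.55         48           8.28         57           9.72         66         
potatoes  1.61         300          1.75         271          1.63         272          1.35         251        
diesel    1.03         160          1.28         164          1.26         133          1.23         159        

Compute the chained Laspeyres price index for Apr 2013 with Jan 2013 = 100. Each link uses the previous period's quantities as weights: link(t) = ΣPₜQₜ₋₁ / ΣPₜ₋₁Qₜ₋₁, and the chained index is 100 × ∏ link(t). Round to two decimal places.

101.02

Link Jan 2013→Feb 2013:
ΣP(Feb 2013)Q(Jan 2013) = 9.55×47 + 1.75×300 + 1.28×160 = 448.85 + 525 + 204.8 = 1178.65
ΣP(Jan 2013)Q(Jan 2013) = 8.98×47 + 1.61×300 + 1.03×160 = 422.06 + 483 + 164.8 = 1069.86
link = 1178.65/1069.86 = 1.101686
Link Feb 2013→Mar 2013:
ΣP(Mar 2013)Q(Feb 2013) = 8.28×48 + 1.63×271 + 1.26×164 = 397.44 + 441.73 + 206.64 = 1045.81
ΣP(Feb 2013)Q(Feb 2013) = 9.55×48 + 1.75×271 + 1.28×164 = 458.4 + 474.25 + 209.92 = 1142.57
link = 1045.81/1142.57 = 0.915314
Link Mar 2013→Apr 2013:
ΣP(Apr 2013)Q(Mar 2013) = 9.72×57 + 1.35×272 + 1.23×133 = 554.04 + 367.2 + 163.59 = 1084.83
ΣP(Mar 2013)Q(Mar 2013) = 8.28×57 + 1.63×272 + 1.26×133 = 471.96 + 443.36 + 167.58 = 1082.9
link = 1084.83/1082.9 = 1.001782
Chained index = 100 × 1.101686 × 0.915314 × 1.001782 = 101.0186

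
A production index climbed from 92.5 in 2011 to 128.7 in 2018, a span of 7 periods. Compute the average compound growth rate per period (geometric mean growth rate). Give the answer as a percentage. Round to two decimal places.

4.83%

Growth factor = (128.7/92.5)^(1/7) = (1.391351)^(1/7) = 1.048313
Growth rate = 1.048313 − 1 = 0.048313 = 4.8313%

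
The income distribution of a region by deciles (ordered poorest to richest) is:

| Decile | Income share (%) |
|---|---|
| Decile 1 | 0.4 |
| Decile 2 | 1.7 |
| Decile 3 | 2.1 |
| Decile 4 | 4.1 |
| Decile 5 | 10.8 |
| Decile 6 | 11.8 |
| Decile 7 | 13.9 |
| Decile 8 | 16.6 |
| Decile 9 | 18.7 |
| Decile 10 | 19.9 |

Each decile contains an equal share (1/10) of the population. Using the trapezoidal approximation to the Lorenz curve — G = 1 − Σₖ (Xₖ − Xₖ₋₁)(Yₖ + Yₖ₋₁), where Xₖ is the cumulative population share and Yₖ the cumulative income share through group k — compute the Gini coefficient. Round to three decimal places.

0.397

Cumulative income shares Yₖ: 0.0040, 0.0210, 0.0420, 0.0830, 0.1910, 0.3090, 0.4480, 0.6140, 0.8010, 1.0000
Σ (Xₖ−Xₖ₋₁)(Yₖ+Yₖ₋₁) = (1/10)(0.0040+0.0000) + (1/10)(0.0210+0.0040) + (1/10)(0.0420+0.0210) + (1/10)(0.0830+0.0420) + (1/10)(0.1910+0.0830) + (1/10)(0.3090+0.1910) + (1/10)(0.4480+0.3090) + (1/10)(0.6140+0.4480) + (1/10)(0.8010+0.6140) + (1/10)(1.0000+0.8010)
  = 0.0004 + 0.0025 + 0.0063 + 0.0125 + 0.0274 + 0.0500 + 0.0757 + 0.1062 + 0.1415 + 0.1801 = 0.6026
G = 1 − 0.6026 = 0.3974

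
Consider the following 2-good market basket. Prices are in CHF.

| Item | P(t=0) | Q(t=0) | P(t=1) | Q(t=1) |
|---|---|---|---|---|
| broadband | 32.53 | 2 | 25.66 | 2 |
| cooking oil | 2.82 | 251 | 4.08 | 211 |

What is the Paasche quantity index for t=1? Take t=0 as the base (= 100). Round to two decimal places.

84.82

Paasche quantity index uses current-period prices as weights.
ΣP(t=1)·Q(t=1) = 25.66×2 + 4.08×211 = 51.32 + 860.88 = 912.2
ΣP(t=1)·Q(t=0) = 25.66×2 + 4.08×251 = 51.32 + 1024.08 = 1075.4
Index = 912.2 / 1075.4 × 100 = 84.8243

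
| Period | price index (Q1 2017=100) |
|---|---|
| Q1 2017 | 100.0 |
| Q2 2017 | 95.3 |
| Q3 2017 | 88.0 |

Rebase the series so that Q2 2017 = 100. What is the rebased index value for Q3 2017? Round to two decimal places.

92.34

Rebased(Q3 2017) = 88.0 / 95.3 × 100 = 92.3400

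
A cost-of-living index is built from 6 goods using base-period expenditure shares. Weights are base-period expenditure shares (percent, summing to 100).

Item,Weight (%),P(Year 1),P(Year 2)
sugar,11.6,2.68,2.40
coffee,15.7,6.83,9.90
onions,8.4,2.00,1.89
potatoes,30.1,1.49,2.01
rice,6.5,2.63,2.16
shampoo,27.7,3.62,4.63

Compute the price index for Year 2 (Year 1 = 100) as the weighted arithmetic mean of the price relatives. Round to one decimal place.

122.5

sugar: 11.6 × (2.40/2.68) = 11.6 × 0.895522 = 10.3881
coffee: 15.7 × (9.90/6.83) = 15.7 × 1.449488 = 22.7570
onions: 8.4 × (1.89/2.00) = 8.4 × 0.945000 = 7.9380
potatoes: 30.1 × (2.01/1.49) = 30.1 × 1.348993 = 40.6047
rice: 6.5 × (2.16/2.63) = 6.5 × 0.821293 = 5.3384
shampoo: 27.7 × (4.63/3.62) = 27.7 × 1.279006 = 35.4285
Index = Σ wᵢ·(p₁ᵢ/p₀ᵢ) = 10.3881 + 22.7570 + 7.9380 + 40.6047 + 5.3384 + 35.4285 = 122.4546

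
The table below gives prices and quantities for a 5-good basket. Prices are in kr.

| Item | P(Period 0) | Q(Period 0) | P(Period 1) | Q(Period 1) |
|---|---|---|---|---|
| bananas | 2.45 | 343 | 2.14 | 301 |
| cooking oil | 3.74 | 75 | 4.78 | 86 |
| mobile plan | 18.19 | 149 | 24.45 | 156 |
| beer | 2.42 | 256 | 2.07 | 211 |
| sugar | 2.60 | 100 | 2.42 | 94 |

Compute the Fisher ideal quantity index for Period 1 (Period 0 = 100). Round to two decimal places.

Laspeyres component (base-period weights):
ΣP(Period 0)Q(Period 1) = 2.45×301 + 3.74×86 + 18.19×156 + 2.42×211 + 2.60×94 = 737.45 + 321.64 + 2837.64 + 510.62 + 244.4 = 4651.75
ΣP(Period 0)Q(Period 0) = 2.45×343 + 3.74×75 + 18.19×149 + 2.42×256 + 2.60×100 = 840.35 + 280.5 + 2710.31 + 619.52 + 260 = 4710.68
L = 4651.75 / 4710.68 × 100 = 98.7490
Paasche component (current-period weights):
ΣP(Period 1)Q(Period 1) = 2.14×301 + 4.78×86 + 24.45×156 + 2.07×211 + 2.42×94 = 644.14 + 411.08 + 3814.2 + 436.77 + 227.48 = 5533.67
ΣP(Period 1)Q(Period 0) = 2.14×343 + 4.78×75 + 24.45×149 + 2.07×256 + 2.42×100 = 734.02 + 358.5 + 3643.05 + 529.92 + 242 = 5507.49
P = 5533.67 / 5507.49 × 100 = 100.4754
Fisher = √(L × P) = √(98.7490 × 100.4754) = 99.6084

99.61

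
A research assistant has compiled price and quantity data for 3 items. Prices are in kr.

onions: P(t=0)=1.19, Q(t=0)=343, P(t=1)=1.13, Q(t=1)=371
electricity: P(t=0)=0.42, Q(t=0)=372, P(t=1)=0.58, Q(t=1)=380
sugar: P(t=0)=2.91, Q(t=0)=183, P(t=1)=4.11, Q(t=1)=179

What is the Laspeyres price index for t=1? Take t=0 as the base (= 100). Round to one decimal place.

Laspeyres price index uses base-period quantities as weights.
ΣP(t=1)·Q(t=0) = 1.13×343 + 0.58×372 + 4.11×183 = 387.59 + 215.76 + 752.13 = 1355.48
ΣP(t=0)·Q(t=0) = 1.19×343 + 0.42×372 + 2.91×183 = 408.17 + 156.24 + 532.53 = 1096.94
Index = 1355.48 / 1096.94 × 100 = 123.5692

123.6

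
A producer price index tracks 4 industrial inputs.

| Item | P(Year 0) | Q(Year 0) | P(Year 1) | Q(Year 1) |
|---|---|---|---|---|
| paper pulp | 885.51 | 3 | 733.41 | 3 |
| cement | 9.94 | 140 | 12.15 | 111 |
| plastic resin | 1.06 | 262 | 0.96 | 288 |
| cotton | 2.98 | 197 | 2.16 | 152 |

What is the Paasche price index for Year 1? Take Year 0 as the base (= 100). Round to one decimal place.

Paasche price index uses current-period quantities as weights.
ΣP(Year 1)·Q(Year 1) = 733.41×3 + 12.15×111 + 0.96×288 + 2.16×152 = 2200.23 + 1348.65 + 276.48 + 328.32 = 4153.68
ΣP(Year 0)·Q(Year 1) = 885.51×3 + 9.94×111 + 1.06×288 + 2.98×152 = 2656.53 + 1103.34 + 305.28 + 452.96 = 4518.11
Index = 4153.68 / 4518.11 × 100 = 91.9340

91.9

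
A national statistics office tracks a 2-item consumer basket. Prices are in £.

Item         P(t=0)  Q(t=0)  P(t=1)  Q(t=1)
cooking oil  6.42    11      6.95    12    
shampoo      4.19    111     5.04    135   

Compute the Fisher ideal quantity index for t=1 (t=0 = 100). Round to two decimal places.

Laspeyres component (base-period weights):
ΣP(t=0)Q(t=1) = 6.42×12 + 4.19×135 = 77.04 + 565.65 = 642.69
ΣP(t=0)Q(t=0) = 6.42×11 + 4.19×111 = 70.62 + 465.09 = 535.71
L = 642.69 / 535.71 × 100 = 119.9698
Paasche component (current-period weights):
ΣP(t=1)Q(t=1) = 6.95×12 + 5.04×135 = 83.4 + 680.4 = 763.8
ΣP(t=1)Q(t=0) = 6.95×11 + 5.04×111 = 76.45 + 559.44 = 635.89
P = 763.8 / 635.89 × 100 = 120.1151
Fisher = √(L × P) = √(119.9698 × 120.1151) = 120.0424

120.04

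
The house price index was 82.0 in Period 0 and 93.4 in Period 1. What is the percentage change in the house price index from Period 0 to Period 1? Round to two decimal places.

Change = (93.4 − 82.0) / 82.0 × 100
       = 11.4 / 82.0 × 100 = 13.9024%

13.90%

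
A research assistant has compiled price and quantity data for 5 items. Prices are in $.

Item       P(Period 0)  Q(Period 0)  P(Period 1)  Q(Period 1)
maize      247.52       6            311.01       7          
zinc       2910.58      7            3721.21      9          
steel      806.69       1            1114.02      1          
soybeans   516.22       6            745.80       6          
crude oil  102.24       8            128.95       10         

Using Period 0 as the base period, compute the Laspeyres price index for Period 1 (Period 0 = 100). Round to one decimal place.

129.9

Laspeyres price index uses base-period quantities as weights.
ΣP(Period 1)·Q(Period 0) = 311.01×6 + 3721.21×7 + 1114.02×1 + 745.80×6 + 128.95×8 = 1866.06 + 26048.47 + 1114.02 + 4474.8 + 1031.6 = 34534.95
ΣP(Period 0)·Q(Period 0) = 247.52×6 + 2910.58×7 + 806.69×1 + 516.22×6 + 102.24×8 = 1485.12 + 20374.06 + 806.69 + 3097.32 + 817.92 = 26581.11
Index = 34534.95 / 26581.11 × 100 = 129.9229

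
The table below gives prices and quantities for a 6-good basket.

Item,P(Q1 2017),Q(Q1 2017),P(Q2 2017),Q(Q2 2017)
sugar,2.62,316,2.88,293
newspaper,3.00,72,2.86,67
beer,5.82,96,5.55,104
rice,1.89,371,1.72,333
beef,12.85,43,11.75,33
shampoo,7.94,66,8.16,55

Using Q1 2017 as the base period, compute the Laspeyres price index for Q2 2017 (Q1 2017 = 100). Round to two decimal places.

98.53

Laspeyres price index uses base-period quantities as weights.
ΣP(Q2 2017)·Q(Q1 2017) = 2.88×316 + 2.86×72 + 5.55×96 + 1.72×371 + 11.75×43 + 8.16×66 = 910.08 + 205.92 + 532.8 + 638.12 + 505.25 + 538.56 = 3330.73
ΣP(Q1 2017)·Q(Q1 2017) = 2.62×316 + 3.00×72 + 5.82×96 + 1.89×371 + 12.85×43 + 7.94×66 = 827.92 + 216 + 558.72 + 701.19 + 552.55 + 524.04 = 3380.42
Index = 3330.73 / 3380.42 × 100 = 98.5301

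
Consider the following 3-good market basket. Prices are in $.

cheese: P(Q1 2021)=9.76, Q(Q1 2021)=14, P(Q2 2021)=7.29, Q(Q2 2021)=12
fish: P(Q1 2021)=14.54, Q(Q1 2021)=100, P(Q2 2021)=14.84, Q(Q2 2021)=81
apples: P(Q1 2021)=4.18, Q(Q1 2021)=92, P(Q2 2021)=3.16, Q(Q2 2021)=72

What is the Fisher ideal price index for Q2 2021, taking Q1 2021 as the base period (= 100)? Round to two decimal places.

95.04

Laspeyres component (base-period weights):
ΣP(Q2 2021)Q(Q1 2021) = 7.29×14 + 14.84×100 + 3.16×92 = 102.06 + 1484 + 290.72 = 1876.78
ΣP(Q1 2021)Q(Q1 2021) = 9.76×14 + 14.54×100 + 4.18×92 = 136.64 + 1454 + 384.56 = 1975.2
L = 1876.78 / 1975.2 × 100 = 95.0172
Paasche component (current-period weights):
ΣP(Q2 2021)Q(Q2 2021) = 7.29×12 + 14.84×81 + 3.16×72 = 87.48 + 1202.04 + 227.52 = 1517.04
ΣP(Q1 2021)Q(Q2 2021) = 9.76×12 + 14.54×81 + 4.18×72 = 117.12 + 1177.74 + 300.96 = 1595.82
P = 1517.04 / 1595.82 × 100 = 95.0634
Fisher = √(L × P) = √(95.0172 × 95.0634) = 95.0403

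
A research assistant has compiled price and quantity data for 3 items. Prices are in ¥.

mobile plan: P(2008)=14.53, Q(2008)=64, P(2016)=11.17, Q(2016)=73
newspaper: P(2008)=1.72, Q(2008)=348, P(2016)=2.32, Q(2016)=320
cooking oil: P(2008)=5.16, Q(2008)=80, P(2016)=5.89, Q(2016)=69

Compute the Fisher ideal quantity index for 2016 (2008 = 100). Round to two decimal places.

Laspeyres component (base-period weights):
ΣP(2008)Q(2016) = 14.53×73 + 1.72×320 + 5.16×69 = 1060.69 + 550.4 + 356.04 = 1967.13
ΣP(2008)Q(2008) = 14.53×64 + 1.72×348 + 5.16×80 = 929.92 + 598.56 + 412.8 = 1941.28
L = 1967.13 / 1941.28 × 100 = 101.3316
Paasche component (current-period weights):
ΣP(2016)Q(2016) = 11.17×73 + 2.32×320 + 5.89×69 = 815.41 + 742.4 + 406.41 = 1964.22
ΣP(2016)Q(2008) = 11.17×64 + 2.32×348 + 5.89×80 = 714.88 + 807.36 + 471.2 = 1993.44
P = 1964.22 / 1993.44 × 100 = 98.5342
Fisher = √(L × P) = √(101.3316 × 98.5342) = 99.9231

99.92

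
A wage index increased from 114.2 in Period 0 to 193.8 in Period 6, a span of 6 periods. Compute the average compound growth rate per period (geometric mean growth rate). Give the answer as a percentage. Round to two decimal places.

Growth factor = (193.8/114.2)^(1/6) = (1.697023)^(1/6) = 1.092147
Growth rate = 1.092147 − 1 = 0.092147 = 9.2147%

9.21%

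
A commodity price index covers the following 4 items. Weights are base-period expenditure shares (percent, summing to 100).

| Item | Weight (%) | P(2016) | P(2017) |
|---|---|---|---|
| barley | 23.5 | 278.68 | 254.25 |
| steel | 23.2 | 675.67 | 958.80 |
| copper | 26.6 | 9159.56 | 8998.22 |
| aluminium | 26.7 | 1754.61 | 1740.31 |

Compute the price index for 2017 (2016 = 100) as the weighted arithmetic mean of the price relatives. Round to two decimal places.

barley: 23.5 × (254.25/278.68) = 23.5 × 0.912337 = 21.4399
steel: 23.2 × (958.80/675.67) = 23.2 × 1.419036 = 32.9216
copper: 26.6 × (8998.22/9159.56) = 26.6 × 0.982386 = 26.1315
aluminium: 26.7 × (1740.31/1754.61) = 26.7 × 0.991850 = 26.4824
Index = Σ wᵢ·(p₁ᵢ/p₀ᵢ) = 21.4399 + 32.9216 + 26.1315 + 26.4824 = 106.9754

106.98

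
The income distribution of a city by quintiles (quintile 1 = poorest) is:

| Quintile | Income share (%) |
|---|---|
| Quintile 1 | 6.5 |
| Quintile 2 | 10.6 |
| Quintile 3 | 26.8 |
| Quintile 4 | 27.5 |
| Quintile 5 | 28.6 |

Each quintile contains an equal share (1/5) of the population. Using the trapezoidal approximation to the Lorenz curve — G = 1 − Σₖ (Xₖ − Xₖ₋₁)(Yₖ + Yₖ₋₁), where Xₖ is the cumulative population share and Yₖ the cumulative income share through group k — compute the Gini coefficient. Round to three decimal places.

Cumulative income shares Yₖ: 0.0650, 0.1710, 0.4390, 0.7140, 1.0000
Σ (Xₖ−Xₖ₋₁)(Yₖ+Yₖ₋₁) = (1/5)(0.0650+0.0000) + (1/5)(0.1710+0.0650) + (1/5)(0.4390+0.1710) + (1/5)(0.7140+0.4390) + (1/5)(1.0000+0.7140)
  = 0.0130 + 0.0472 + 0.1220 + 0.2306 + 0.3428 = 0.7556
G = 1 − 0.7556 = 0.2444

0.244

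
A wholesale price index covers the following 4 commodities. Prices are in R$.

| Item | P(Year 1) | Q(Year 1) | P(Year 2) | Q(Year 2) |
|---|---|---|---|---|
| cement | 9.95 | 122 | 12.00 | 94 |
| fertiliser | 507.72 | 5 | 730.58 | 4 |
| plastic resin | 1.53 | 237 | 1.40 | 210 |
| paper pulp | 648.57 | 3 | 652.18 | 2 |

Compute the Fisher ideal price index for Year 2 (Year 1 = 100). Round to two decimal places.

Laspeyres component (base-period weights):
ΣP(Year 2)Q(Year 1) = 12.00×122 + 730.58×5 + 1.40×237 + 652.18×3 = 1464 + 3652.9 + 331.8 + 1956.54 = 7405.24
ΣP(Year 1)Q(Year 1) = 9.95×122 + 507.72×5 + 1.53×237 + 648.57×3 = 1213.9 + 2538.6 + 362.61 + 1945.71 = 6060.82
L = 7405.24 / 6060.82 × 100 = 122.1821
Paasche component (current-period weights):
ΣP(Year 2)Q(Year 2) = 12.00×94 + 730.58×4 + 1.40×210 + 652.18×2 = 1128 + 2922.32 + 294 + 1304.36 = 5648.68
ΣP(Year 1)Q(Year 2) = 9.95×94 + 507.72×4 + 1.53×210 + 648.57×2 = 935.3 + 2030.88 + 321.3 + 1297.14 = 4584.62
P = 5648.68 / 4584.62 × 100 = 123.2093
Fisher = √(L × P) = √(122.1821 × 123.2093) = 122.6947

122.69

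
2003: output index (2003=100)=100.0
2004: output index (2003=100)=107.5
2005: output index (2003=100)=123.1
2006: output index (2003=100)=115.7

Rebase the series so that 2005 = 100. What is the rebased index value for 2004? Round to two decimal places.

87.33

Rebased(2004) = 107.5 / 123.1 × 100 = 87.3274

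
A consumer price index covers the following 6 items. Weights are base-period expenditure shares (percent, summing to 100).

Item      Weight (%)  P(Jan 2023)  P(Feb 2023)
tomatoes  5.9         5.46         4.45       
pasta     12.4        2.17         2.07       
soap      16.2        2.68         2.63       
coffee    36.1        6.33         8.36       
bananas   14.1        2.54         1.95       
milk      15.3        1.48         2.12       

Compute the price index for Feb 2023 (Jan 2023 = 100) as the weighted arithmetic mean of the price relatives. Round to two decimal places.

112.95

tomatoes: 5.9 × (4.45/5.46) = 5.9 × 0.815018 = 4.8086
pasta: 12.4 × (2.07/2.17) = 12.4 × 0.953917 = 11.8286
soap: 16.2 × (2.63/2.68) = 16.2 × 0.981343 = 15.8978
coffee: 36.1 × (8.36/6.33) = 36.1 × 1.320695 = 47.6771
bananas: 14.1 × (1.95/2.54) = 14.1 × 0.767717 = 10.8248
milk: 15.3 × (2.12/1.48) = 15.3 × 1.432432 = 21.9162
Index = Σ wᵢ·(p₁ᵢ/p₀ᵢ) = 4.8086 + 11.8286 + 15.8978 + 47.6771 + 10.8248 + 21.9162 = 112.9531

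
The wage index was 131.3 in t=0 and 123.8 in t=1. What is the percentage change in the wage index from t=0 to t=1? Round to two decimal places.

Change = (123.8 − 131.3) / 131.3 × 100
       = -7.5 / 131.3 × 100 = -5.7121%

-5.71%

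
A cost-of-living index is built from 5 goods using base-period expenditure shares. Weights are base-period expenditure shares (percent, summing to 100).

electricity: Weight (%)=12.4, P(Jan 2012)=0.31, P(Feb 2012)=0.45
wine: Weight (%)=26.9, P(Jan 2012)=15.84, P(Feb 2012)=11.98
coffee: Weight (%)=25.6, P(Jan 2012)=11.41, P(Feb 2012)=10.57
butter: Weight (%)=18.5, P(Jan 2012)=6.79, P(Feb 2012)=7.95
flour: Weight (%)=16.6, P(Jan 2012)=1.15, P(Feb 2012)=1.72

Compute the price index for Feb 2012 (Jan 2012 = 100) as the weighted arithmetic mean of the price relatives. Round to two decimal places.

108.55

electricity: 12.4 × (0.45/0.31) = 12.4 × 1.451613 = 18.0000
wine: 26.9 × (11.98/15.84) = 26.9 × 0.756313 = 20.3448
coffee: 25.6 × (10.57/11.41) = 25.6 × 0.926380 = 23.7153
butter: 18.5 × (7.95/6.79) = 18.5 × 1.170839 = 21.6605
flour: 16.6 × (1.72/1.15) = 16.6 × 1.495652 = 24.8278
Index = Σ wᵢ·(p₁ᵢ/p₀ᵢ) = 18.0000 + 20.3448 + 23.7153 + 21.6605 + 24.8278 = 108.5485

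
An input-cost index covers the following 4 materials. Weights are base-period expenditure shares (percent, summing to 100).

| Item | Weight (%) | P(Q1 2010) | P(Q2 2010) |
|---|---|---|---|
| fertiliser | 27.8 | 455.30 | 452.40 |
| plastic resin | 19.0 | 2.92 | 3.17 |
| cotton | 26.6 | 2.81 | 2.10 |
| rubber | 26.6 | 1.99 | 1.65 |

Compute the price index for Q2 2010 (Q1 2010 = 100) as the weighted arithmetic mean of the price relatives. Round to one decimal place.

90.2

fertiliser: 27.8 × (452.40/455.30) = 27.8 × 0.993631 = 27.6229
plastic resin: 19.0 × (3.17/2.92) = 19.0 × 1.085616 = 20.6267
cotton: 26.6 × (2.10/2.81) = 26.6 × 0.747331 = 19.8790
rubber: 26.6 × (1.65/1.99) = 26.6 × 0.829146 = 22.0553
Index = Σ wᵢ·(p₁ᵢ/p₀ᵢ) = 27.6229 + 20.6267 + 19.8790 + 22.0553 = 90.1839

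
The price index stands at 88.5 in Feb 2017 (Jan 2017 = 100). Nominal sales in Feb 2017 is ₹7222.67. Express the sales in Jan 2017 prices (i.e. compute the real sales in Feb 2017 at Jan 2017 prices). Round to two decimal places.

8161.21

Real = Nominal ÷ (Index/100) = 7222.67 ÷ (88.5/100)
     = 7222.67 ÷ 0.885 = 8161.2090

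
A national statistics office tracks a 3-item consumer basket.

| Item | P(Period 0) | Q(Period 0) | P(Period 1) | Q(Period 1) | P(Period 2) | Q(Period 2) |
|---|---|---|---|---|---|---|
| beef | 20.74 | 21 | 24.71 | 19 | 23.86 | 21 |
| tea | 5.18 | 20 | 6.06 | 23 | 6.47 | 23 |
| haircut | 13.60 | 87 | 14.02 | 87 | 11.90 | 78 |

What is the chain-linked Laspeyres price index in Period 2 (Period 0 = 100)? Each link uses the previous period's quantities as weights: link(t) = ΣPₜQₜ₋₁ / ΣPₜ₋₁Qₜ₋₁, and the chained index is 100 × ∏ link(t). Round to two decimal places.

96.70

Link Period 0→Period 1:
ΣP(Period 1)Q(Period 0) = 24.71×21 + 6.06×20 + 14.02×87 = 518.91 + 121.2 + 1219.74 = 1859.85
ΣP(Period 0)Q(Period 0) = 20.74×21 + 5.18×20 + 13.60×87 = 435.54 + 103.6 + 1183.2 = 1722.34
link = 1859.85/1722.34 = 1.079839
Link Period 1→Period 2:
ΣP(Period 2)Q(Period 1) = 23.86×19 + 6.47×23 + 11.90×87 = 453.34 + 148.81 + 1035.3 = 1637.45
ΣP(Period 1)Q(Period 1) = 24.71×19 + 6.06×23 + 14.02×87 = 469.49 + 139.38 + 1219.74 = 1828.61
link = 1637.45/1828.61 = 0.895462
Chained index = 100 × 1.079839 × 0.895462 = 96.6954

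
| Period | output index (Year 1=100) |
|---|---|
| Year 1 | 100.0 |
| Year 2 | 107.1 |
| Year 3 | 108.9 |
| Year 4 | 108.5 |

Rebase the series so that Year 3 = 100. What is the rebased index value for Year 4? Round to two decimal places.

Rebased(Year 4) = 108.5 / 108.9 × 100 = 99.6327

99.63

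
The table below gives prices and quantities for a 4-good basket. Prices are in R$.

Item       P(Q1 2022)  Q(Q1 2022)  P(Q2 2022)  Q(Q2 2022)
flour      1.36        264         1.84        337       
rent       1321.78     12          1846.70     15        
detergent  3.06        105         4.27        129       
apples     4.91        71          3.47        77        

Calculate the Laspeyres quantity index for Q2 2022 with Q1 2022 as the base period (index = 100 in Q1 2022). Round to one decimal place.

124.7

Laspeyres quantity index uses base-period prices as weights.
ΣP(Q1 2022)·Q(Q2 2022) = 1.36×337 + 1321.78×15 + 3.06×129 + 4.91×77 = 458.32 + 19826.7 + 394.74 + 378.07 = 21057.83
ΣP(Q1 2022)·Q(Q1 2022) = 1.36×264 + 1321.78×12 + 3.06×105 + 4.91×71 = 359.04 + 15861.36 + 321.3 + 348.61 = 16890.31
Index = 21057.83 / 16890.31 × 100 = 124.6740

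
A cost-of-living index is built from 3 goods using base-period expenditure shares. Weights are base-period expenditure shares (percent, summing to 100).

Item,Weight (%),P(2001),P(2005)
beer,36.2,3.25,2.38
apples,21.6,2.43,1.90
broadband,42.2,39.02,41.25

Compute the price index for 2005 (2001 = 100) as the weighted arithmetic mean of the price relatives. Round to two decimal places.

beer: 36.2 × (2.38/3.25) = 36.2 × 0.732308 = 26.5095
apples: 21.6 × (1.90/2.43) = 21.6 × 0.781893 = 16.8889
broadband: 42.2 × (41.25/39.02) = 42.2 × 1.057150 = 44.6117
Index = Σ wᵢ·(p₁ᵢ/p₀ᵢ) = 26.5095 + 16.8889 + 44.6117 = 88.0102

88.01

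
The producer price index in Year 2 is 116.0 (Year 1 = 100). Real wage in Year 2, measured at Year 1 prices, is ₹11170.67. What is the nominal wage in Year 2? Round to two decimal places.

Nominal = Real × (Index/100) = 11170.67 × (116.0/100)
        = 11170.67 × 1.160 = 12957.9772

12957.98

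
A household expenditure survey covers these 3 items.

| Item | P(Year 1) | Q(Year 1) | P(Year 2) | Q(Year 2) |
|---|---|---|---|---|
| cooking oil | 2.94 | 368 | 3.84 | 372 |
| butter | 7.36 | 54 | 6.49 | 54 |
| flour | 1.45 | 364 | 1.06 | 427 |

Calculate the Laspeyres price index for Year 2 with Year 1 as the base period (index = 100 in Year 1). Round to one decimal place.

107.1

Laspeyres price index uses base-period quantities as weights.
ΣP(Year 2)·Q(Year 1) = 3.84×368 + 6.49×54 + 1.06×364 = 1413.12 + 350.46 + 385.84 = 2149.42
ΣP(Year 1)·Q(Year 1) = 2.94×368 + 7.36×54 + 1.45×364 = 1081.92 + 397.44 + 527.8 = 2007.16
Index = 2149.42 / 2007.16 × 100 = 107.0876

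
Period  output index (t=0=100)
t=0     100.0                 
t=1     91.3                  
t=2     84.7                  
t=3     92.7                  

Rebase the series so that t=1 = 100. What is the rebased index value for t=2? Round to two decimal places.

Rebased(t=2) = 84.7 / 91.3 × 100 = 92.7711

92.77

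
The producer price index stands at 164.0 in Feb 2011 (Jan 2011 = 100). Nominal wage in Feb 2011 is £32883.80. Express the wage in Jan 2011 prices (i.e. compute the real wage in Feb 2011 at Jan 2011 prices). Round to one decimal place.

20051.1

Real = Nominal ÷ (Index/100) = 32883.80 ÷ (164.0/100)
     = 32883.80 ÷ 1.640 = 20051.0976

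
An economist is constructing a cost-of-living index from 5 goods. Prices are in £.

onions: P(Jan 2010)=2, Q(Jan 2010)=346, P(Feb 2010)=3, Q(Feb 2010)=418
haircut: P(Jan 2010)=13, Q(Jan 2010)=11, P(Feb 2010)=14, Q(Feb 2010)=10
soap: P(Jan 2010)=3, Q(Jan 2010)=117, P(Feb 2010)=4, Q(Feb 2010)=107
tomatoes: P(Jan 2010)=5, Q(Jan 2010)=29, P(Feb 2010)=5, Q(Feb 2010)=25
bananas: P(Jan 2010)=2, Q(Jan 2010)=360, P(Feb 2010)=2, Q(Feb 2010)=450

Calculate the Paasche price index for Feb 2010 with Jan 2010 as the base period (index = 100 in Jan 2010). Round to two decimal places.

Paasche price index uses current-period quantities as weights.
ΣP(Feb 2010)·Q(Feb 2010) = 3×418 + 14×10 + 4×107 + 5×25 + 2×450 = 1254 + 140 + 428 + 125 + 900 = 2847
ΣP(Jan 2010)·Q(Feb 2010) = 2×418 + 13×10 + 3×107 + 5×25 + 2×450 = 836 + 130 + 321 + 125 + 900 = 2312
Index = 2847 / 2312 × 100 = 123.1401

123.14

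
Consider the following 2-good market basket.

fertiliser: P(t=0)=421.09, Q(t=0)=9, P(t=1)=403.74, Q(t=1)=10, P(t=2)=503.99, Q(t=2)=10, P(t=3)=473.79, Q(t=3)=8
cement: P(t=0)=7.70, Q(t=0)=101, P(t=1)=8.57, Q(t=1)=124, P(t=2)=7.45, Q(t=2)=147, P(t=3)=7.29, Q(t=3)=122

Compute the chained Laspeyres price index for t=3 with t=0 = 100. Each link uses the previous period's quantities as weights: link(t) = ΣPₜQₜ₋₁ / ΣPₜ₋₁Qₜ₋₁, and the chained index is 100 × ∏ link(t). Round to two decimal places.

109.07

Link t=0→t=1:
ΣP(t=1)Q(t=0) = 403.74×9 + 8.57×101 = 3633.66 + 865.57 = 4499.23
ΣP(t=0)Q(t=0) = 421.09×9 + 7.70×101 = 3789.81 + 777.7 = 4567.51
link = 4499.23/4567.51 = 0.985051
Link t=1→t=2:
ΣP(t=2)Q(t=1) = 503.99×10 + 7.45×124 = 5039.9 + 923.8 = 5963.7
ΣP(t=1)Q(t=1) = 403.74×10 + 8.57×124 = 4037.4 + 1062.68 = 5100.08
link = 5963.7/5100.08 = 1.169335
Link t=2→t=3:
ΣP(t=3)Q(t=2) = 473.79×10 + 7.29×147 = 4737.9 + 1071.63 = 5809.53
ΣP(t=2)Q(t=2) = 503.99×10 + 7.45×147 = 5039.9 + 1095.15 = 6135.05
link = 5809.53/6135.05 = 0.946941
Chained index = 100 × 0.985051 × 1.169335 × 0.946941 = 109.0738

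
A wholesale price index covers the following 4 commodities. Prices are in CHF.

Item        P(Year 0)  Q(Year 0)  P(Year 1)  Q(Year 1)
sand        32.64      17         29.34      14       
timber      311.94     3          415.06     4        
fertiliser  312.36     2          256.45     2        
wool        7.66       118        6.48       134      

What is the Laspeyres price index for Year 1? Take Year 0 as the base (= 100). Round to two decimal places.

100.07

Laspeyres price index uses base-period quantities as weights.
ΣP(Year 1)·Q(Year 0) = 29.34×17 + 415.06×3 + 256.45×2 + 6.48×118 = 498.78 + 1245.18 + 512.9 + 764.64 = 3021.5
ΣP(Year 0)·Q(Year 0) = 32.64×17 + 311.94×3 + 312.36×2 + 7.66×118 = 554.88 + 935.82 + 624.72 + 903.88 = 3019.3
Index = 3021.5 / 3019.3 × 100 = 100.0729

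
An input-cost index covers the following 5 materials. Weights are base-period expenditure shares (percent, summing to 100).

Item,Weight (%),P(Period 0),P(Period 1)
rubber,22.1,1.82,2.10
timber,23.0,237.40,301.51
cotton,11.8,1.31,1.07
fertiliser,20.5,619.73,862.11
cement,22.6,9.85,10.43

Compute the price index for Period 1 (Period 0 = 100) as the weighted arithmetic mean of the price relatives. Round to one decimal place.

rubber: 22.1 × (2.10/1.82) = 22.1 × 1.153846 = 25.5000
timber: 23.0 × (301.51/237.40) = 23.0 × 1.270051 = 29.2112
cotton: 11.8 × (1.07/1.31) = 11.8 × 0.816794 = 9.6382
fertiliser: 20.5 × (862.11/619.73) = 20.5 × 1.391106 = 28.5177
cement: 22.6 × (10.43/9.85) = 22.6 × 1.058883 = 23.9308
Index = Σ wᵢ·(p₁ᵢ/p₀ᵢ) = 25.5000 + 29.2112 + 9.6382 + 28.5177 + 23.9308 = 116.7978

116.8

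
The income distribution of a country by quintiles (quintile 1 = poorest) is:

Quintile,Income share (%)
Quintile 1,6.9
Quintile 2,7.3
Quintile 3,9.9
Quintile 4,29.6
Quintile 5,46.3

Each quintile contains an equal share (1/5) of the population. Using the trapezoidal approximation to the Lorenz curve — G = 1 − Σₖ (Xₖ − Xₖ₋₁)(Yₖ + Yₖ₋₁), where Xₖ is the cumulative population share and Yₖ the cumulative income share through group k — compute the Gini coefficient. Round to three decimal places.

Cumulative income shares Yₖ: 0.0690, 0.1420, 0.2410, 0.5370, 1.0000
Σ (Xₖ−Xₖ₋₁)(Yₖ+Yₖ₋₁) = (1/5)(0.0690+0.0000) + (1/5)(0.1420+0.0690) + (1/5)(0.2410+0.1420) + (1/5)(0.5370+0.2410) + (1/5)(1.0000+0.5370)
  = 0.0138 + 0.0422 + 0.0766 + 0.1556 + 0.3074 = 0.5956
G = 1 − 0.5956 = 0.4044

0.404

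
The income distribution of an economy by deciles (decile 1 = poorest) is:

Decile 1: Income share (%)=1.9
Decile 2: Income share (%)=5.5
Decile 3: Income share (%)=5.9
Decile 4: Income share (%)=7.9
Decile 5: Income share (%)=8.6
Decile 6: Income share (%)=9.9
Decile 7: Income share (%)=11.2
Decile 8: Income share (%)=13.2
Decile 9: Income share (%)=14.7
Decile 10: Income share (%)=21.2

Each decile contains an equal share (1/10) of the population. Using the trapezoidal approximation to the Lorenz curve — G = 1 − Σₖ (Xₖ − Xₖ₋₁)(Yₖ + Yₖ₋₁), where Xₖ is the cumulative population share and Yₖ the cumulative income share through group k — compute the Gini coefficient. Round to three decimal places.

0.286

Cumulative income shares Yₖ: 0.0190, 0.0740, 0.1330, 0.2120, 0.2980, 0.3970, 0.5090, 0.6410, 0.7880, 1.0000
Σ (Xₖ−Xₖ₋₁)(Yₖ+Yₖ₋₁) = (1/10)(0.0190+0.0000) + (1/10)(0.0740+0.0190) + (1/10)(0.1330+0.0740) + (1/10)(0.2120+0.1330) + (1/10)(0.2980+0.2120) + (1/10)(0.3970+0.2980) + (1/10)(0.5090+0.3970) + (1/10)(0.6410+0.5090) + (1/10)(0.7880+0.6410) + (1/10)(1.0000+0.7880)
  = 0.0019 + 0.0093 + 0.0207 + 0.0345 + 0.0510 + 0.0695 + 0.0906 + 0.1150 + 0.1429 + 0.1788 = 0.7142
G = 1 − 0.7142 = 0.2858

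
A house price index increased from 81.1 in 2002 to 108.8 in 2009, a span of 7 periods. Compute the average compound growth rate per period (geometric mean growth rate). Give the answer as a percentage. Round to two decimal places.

4.29%

Growth factor = (108.8/81.1)^(1/7) = (1.341554)^(1/7) = 1.042869
Growth rate = 1.042869 − 1 = 0.042869 = 4.2869%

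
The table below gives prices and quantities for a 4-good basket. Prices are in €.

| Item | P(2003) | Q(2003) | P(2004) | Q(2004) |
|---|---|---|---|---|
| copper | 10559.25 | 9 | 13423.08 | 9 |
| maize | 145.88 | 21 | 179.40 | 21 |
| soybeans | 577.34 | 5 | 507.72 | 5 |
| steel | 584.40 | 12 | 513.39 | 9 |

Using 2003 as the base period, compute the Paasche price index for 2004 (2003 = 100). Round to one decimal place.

Paasche price index uses current-period quantities as weights.
ΣP(2004)·Q(2004) = 13423.08×9 + 179.40×21 + 507.72×5 + 513.39×9 = 120807.72 + 3767.4 + 2538.6 + 4620.51 = 131734.23
ΣP(2003)·Q(2004) = 10559.25×9 + 145.88×21 + 577.34×5 + 584.40×9 = 95033.25 + 3063.48 + 2886.7 + 5259.6 = 106243.03
Index = 131734.23 / 106243.03 × 100 = 123.9933

124.0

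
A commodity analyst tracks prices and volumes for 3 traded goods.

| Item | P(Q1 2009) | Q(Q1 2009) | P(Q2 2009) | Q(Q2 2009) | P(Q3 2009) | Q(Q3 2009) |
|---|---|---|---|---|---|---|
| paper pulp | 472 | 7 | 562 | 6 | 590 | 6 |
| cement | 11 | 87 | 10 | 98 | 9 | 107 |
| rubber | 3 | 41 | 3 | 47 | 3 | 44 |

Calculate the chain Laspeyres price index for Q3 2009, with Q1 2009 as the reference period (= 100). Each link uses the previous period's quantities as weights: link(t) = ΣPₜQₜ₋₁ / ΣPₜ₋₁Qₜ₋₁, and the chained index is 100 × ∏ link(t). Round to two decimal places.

Link Q1 2009→Q2 2009:
ΣP(Q2 2009)Q(Q1 2009) = 562×7 + 10×87 + 3×41 = 3934 + 870 + 123 = 4927
ΣP(Q1 2009)Q(Q1 2009) = 472×7 + 11×87 + 3×41 = 3304 + 957 + 123 = 4384
link = 4927/4384 = 1.123859
Link Q2 2009→Q3 2009:
ΣP(Q3 2009)Q(Q2 2009) = 590×6 + 9×98 + 3×47 = 3540 + 882 + 141 = 4563
ΣP(Q2 2009)Q(Q2 2009) = 562×6 + 10×98 + 3×47 = 3372 + 980 + 141 = 4493
link = 4563/4493 = 1.015580
Chained index = 100 × 1.123859 × 1.015580 = 114.1369

114.14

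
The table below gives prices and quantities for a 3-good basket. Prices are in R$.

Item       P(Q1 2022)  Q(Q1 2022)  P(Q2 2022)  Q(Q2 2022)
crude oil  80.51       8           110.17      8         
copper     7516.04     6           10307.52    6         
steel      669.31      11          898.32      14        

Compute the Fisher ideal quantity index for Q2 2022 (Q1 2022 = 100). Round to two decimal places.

103.75

Laspeyres component (base-period weights):
ΣP(Q1 2022)Q(Q2 2022) = 80.51×8 + 7516.04×6 + 669.31×14 = 644.08 + 45096.24 + 9370.34 = 55110.66
ΣP(Q1 2022)Q(Q1 2022) = 80.51×8 + 7516.04×6 + 669.31×11 = 644.08 + 45096.24 + 7362.41 = 53102.73
L = 55110.66 / 53102.73 × 100 = 103.7812
Paasche component (current-period weights):
ΣP(Q2 2022)Q(Q2 2022) = 110.17×8 + 10307.52×6 + 898.32×14 = 881.36 + 61845.12 + 12576.48 = 75302.96
ΣP(Q2 2022)Q(Q1 2022) = 110.17×8 + 10307.52×6 + 898.32×11 = 881.36 + 61845.12 + 9881.52 = 72608
P = 75302.96 / 72608 × 100 = 103.7117
Fisher = √(L × P) = √(103.7812 × 103.7117) = 103.7464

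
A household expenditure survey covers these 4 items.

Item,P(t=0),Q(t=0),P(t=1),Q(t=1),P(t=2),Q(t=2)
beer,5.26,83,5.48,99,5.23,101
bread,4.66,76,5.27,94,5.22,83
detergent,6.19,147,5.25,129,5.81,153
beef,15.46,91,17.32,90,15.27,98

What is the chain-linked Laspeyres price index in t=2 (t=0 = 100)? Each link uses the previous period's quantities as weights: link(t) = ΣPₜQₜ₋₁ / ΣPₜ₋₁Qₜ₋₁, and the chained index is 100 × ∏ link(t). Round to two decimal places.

Link t=0→t=1:
ΣP(t=1)Q(t=0) = 5.48×83 + 5.27×76 + 5.25×147 + 17.32×91 = 454.84 + 400.52 + 771.75 + 1576.12 = 3203.23
ΣP(t=0)Q(t=0) = 5.26×83 + 4.66×76 + 6.19×147 + 15.46×91 = 436.58 + 354.16 + 909.93 + 1406.86 = 3107.53
link = 3203.23/3107.53 = 1.030796
Link t=1→t=2:
ΣP(t=2)Q(t=1) = 5.23×99 + 5.22×94 + 5.81×129 + 15.27×90 = 517.77 + 490.68 + 749.49 + 1374.3 = 3132.24
ΣP(t=1)Q(t=1) = 5.48×99 + 5.27×94 + 5.25×129 + 17.32×90 = 542.52 + 495.38 + 677.25 + 1558.8 = 3273.95
link = 3132.24/3273.95 = 0.956716
Chained index = 100 × 1.030796 × 0.956716 = 98.6179

98.62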